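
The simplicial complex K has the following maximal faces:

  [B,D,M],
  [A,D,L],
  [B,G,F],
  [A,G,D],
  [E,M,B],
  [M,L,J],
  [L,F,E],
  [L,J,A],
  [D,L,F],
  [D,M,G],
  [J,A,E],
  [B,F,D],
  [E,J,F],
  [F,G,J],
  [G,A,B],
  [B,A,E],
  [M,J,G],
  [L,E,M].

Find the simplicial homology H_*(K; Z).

H_0 ≅ Z,  H_1 ≅ Z ⊕ Z/2,  H_2 = 0.

K has 9 vertices, 27 edges, 18 triangles.
rank ∂_0 = 0, rank ∂_1 = 8 ⇒ b_0 = 9 − 0 − 8 = 1; all invariant factors of ∂_1 are 1 so no torsion. So H_0 ≅ Z.
rank ∂_1 = 8, rank ∂_2 = 18 ⇒ b_1 = 27 − 8 − 18 = 1; ∂_2 has invariant factor(s) [2] giving torsion. So H_1 ≅ Z ⊕ Z/2.
rank ∂_2 = 18, rank ∂_3 = 0 ⇒ b_2 = 18 − 18 − 0 = 0. So H_2 ≅ 0.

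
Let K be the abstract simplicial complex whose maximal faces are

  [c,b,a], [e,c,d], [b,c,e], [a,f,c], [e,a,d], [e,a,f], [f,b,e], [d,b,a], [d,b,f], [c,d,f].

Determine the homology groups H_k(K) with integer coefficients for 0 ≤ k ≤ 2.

H_0 ≅ Z,  H_1 ≅ Z/2,  H_2 = 0.

Take the total order a < b < c < d < e < f on the vertex set. Then K (dimension 2) consists of the simplices:

  0-simplices (6): a, b, c, d, e, f
  1-simplices (15): ab, ac, ad, ae, af, bc, bd, be, bf, cd, ce, cf, de, df, ef
  2-simplices (10): abc, abd, acf, ade, aef, bce, bdf, bef, cde, cdf

giving chain groups C_0 ≅ Z^6, C_1 ≅ Z^15, C_2 ≅ Z^10.

Boundary ∂_1: C_1 → C_0 sends each edge [p,q] (with p < q) to q − p. For instance
  ∂ab = b − a.
The resulting 6×15 matrix has rank 5, and its Smith normal form has invariant factors (1,1,1,1,1).

The boundary map ∂_2: C_2 → C_1 maps a triangle to the signed sum of its edges. For instance
  ∂acf = cf − af + ac,
  ∂bce = ce − be + bc.
The 15×10 boundary matrix has rank 10 and Smith normal form diag(1,1,1,1,1,1,1,1,1,2).

From H_k ≅ ker(∂_k) / im(∂_{k+1}) we obtain:

  H_0: rank C_0 − rank ∂_1 = 6 − 5 = 1, and the invariant factors of ∂_1 are all 1, so H_0 = Z.
  H_1: rank ker ∂_1 − rank ∂_2 = (15 − 5) − 10 = 0, and ∂_2 has invariant factor 2 > 1, so H_1 = Z/2.
  H_2: rank ker ∂_2 − rank ∂_3 = (10 − 10) − 0 = 0, and there is no ∂_3, so H_2 = 0.

As a check, the Euler characteristic is 6 − 15 + 10 = 1, which agrees with 1 − 0 + 0 = 1.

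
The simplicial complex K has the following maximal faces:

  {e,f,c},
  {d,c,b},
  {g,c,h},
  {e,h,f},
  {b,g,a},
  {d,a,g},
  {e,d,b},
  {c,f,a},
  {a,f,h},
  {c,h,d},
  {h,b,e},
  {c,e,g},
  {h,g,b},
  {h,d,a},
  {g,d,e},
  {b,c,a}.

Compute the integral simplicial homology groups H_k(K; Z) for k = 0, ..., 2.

K has 8 vertices, 24 edges, 16 triangles.
rank ∂_0 = 0, rank ∂_1 = 7 ⇒ b_0 = 8 − 0 − 7 = 1; all invariant factors of ∂_1 are 1 so no torsion. So H_0 = Z.
rank ∂_1 = 7, rank ∂_2 = 15 ⇒ b_1 = 24 − 7 − 15 = 2; all invariant factors of ∂_2 are 1 so no torsion. So H_1 = Z^2.
rank ∂_2 = 15, rank ∂_3 = 0 ⇒ b_2 = 16 − 15 − 0 = 1. So H_2 = Z.

H_0 ≅ Z,  H_1 ≅ Z^2,  H_2 ≅ Z.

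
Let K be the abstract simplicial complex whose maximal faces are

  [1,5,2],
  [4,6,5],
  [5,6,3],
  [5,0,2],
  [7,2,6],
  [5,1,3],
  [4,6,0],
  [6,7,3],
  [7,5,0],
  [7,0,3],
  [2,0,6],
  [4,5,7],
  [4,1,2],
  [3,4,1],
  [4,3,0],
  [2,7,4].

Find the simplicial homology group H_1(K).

K has 8 vertices, 24 edges, 16 triangles.
rank ∂_1 = 7, rank ∂_2 = 15 ⇒ b_1 = 24 − 7 − 15 = 2; all invariant factors of ∂_2 are 1 so no torsion. So H_1 = Z^2.

H_1 ≅ Z^2.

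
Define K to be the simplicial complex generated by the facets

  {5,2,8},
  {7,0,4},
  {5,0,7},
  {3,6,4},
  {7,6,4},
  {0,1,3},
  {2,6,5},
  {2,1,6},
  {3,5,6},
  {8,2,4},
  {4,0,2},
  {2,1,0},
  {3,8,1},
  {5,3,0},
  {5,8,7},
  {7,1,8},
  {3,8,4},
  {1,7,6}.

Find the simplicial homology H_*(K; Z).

Take the total order 0 < 1 < 2 < 3 < 4 < 5 < 6 < 7 < 8 on the vertex set. Then K (dimension 2) consists of the simplices:

  0-simplices (9): [0], [1], [2], [3], [4], [5], [6], [7], [8]
  1-simplices (27): (27 of them)
  2-simplices (18): [0,1,2], [0,1,3], [0,2,4], [0,3,5], [0,4,7], [0,5,7], [1,2,6], [1,3,8], [1,6,7], [1,7,8], [2,4,8], [2,5,6], [2,5,8], [3,4,6], [3,4,8], [3,5,6], [4,6,7], [5,7,8]

Hence C_0 ≅ Z^9, C_1 ≅ Z^27, C_2 ≅ Z^18.

Boundary ∂_1: C_1 → C_0 sends each edge [p,q] (with p < q) to q − p.
The resulting 9×27 matrix has rank 8, and its Smith normal form has invariant factors (1,1,1,1,1,1,1,1).

∂_2: C_2 → C_1 sends each 2-simplex [p,q,r] to [q,r] − [p,r] + [p,q]. For instance
  ∂[3,4,8] = [4,8] − [3,8] + [3,4],
  ∂[3,4,6] = [4,6] − [3,6] + [3,4].
This gives a 27×18 integer matrix of rank 17; reducing to Smith normal form yields diagonal entries (1,1,1,1,1,1,1,1,1,1,1,1,1,1,1,1,1).

Now H_k = ker ∂_k / im ∂_{k+1}, so:

  H_0: rank C_0 − rank ∂_1 = 9 − 8 = 1, and the invariant factors of ∂_1 are all 1, so H_0 ≅ Z.
  H_1: rank ker ∂_1 − rank ∂_2 = (27 − 8) − 17 = 2, and the invariant factors of ∂_2 are all 1, so H_1 ≅ Z^2.
  H_2: rank ker ∂_2 − rank ∂_3 = (18 − 17) − 0 = 1, and there is no ∂_3, so H_2 ≅ Z.

As a check, the Euler characteristic is 9 − 27 + 18 = 0, which agrees with 1 − 2 + 1 = 0.

H_0 = Z,  H_1 = Z^2,  H_2 = Z.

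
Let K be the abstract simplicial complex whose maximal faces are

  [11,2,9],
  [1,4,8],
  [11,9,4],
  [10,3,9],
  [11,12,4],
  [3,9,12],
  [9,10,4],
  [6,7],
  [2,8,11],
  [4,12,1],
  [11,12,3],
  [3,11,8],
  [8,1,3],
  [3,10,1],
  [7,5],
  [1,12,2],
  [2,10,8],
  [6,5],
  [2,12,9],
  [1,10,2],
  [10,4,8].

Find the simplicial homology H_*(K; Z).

We work with the vertex ordering 1 < 2 < 3 < 4 < 5 < 6 < 7 < 8 < 9 < 10 < 11 < 12. The simplices of K, each written with vertices in increasing order, are:

  0-simplices (12): [1], [2], [3], [4], [5], [6], [7], [8], [9], [10], [11], [12]
  1-simplices (30): (30 of them)
  2-simplices (18): (18 of them)

giving chain groups C_0 ≅ Z^12, C_1 ≅ Z^30, C_2 ≅ Z^18.

Boundary ∂_1: C_1 → C_0 sends each edge [p,q] (with p < q) to q − p.
As a 12×30 matrix over Z this has rank 10, with invariant factors (1,1,1,1,1,1,1,1,1,1).

∂_2: C_2 → C_1 acts by ∂[p,q,r] = [q,r] − [p,r] + [p,q]. For instance
  ∂[2,8,11] = [8,11] − [2,11] + [2,8],
  ∂[1,2,10] = [2,10] − [1,10] + [1,2].
As a 30×18 matrix over Z this has rank 18, with invariant factors (1,1,1,1,1,1,1,1,1,1,1,1,1,1,1,1,1,2).

Now H_k = ker ∂_k / im ∂_{k+1}, so:

  H_0: rank C_0 − rank ∂_1 = 12 − 10 = 2, and the invariant factors of ∂_1 are all 1, so H_0 ≅ Z^2.
  H_1: rank ker ∂_1 − rank ∂_2 = (30 − 10) − 18 = 2, and ∂_2 has invariant factor 2 > 1, so H_1 ≅ Z^2 ⊕ Z/2Z.
  H_2: rank ker ∂_2 − rank ∂_3 = (18 − 18) − 0 = 0, and there is no ∂_3, so H_2 ≅ 0.

As a check, the Euler characteristic is 12 − 30 + 18 = 0, which agrees with 2 − 2 + 0 = 0.

H_0 = Z^2,  H_1 = Z^2 ⊕ Z/2Z,  H_2 = 0.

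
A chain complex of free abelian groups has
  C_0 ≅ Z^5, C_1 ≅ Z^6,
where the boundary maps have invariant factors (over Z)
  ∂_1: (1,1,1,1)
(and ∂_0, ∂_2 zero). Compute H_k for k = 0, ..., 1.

H_0 ≅ Z,  H_1 ≅ Z^2.

H_0: b_0 = 5 − 0 − 4 = 1; torsion from ∂_1 factors > 1: none. So H_0 ≅ Z.
H_1: b_1 = 6 − 4 − 0 = 2; torsion from ∂_2 factors > 1: none. So H_1 ≅ Z^2.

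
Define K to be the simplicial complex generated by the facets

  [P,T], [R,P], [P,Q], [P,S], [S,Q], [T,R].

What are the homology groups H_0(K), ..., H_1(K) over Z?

H_0 ≅ Z,  H_1 ≅ Z^2.

K has 5 vertices, 6 edges.
rank ∂_0 = 0, rank ∂_1 = 4 ⇒ b_0 = 5 − 0 − 4 = 1; all invariant factors of ∂_1 are 1 so no torsion. So H_0 = Z.
rank ∂_1 = 4, rank ∂_2 = 0 ⇒ b_1 = 6 − 4 − 0 = 2. So H_1 = Z^2.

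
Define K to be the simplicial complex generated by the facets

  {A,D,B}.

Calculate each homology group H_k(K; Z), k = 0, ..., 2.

H_0 ≅ Z,  H_1 = 0,  H_2 = 0.

Fix the vertex order A < B < D and write every simplex with vertices in increasing order. Then dim K = 2 and the simplices of K are:

  0-simplices (3): A, B, D
  1-simplices (3): AB, AD, BD
  2-simplices (1): ABD

so the chain groups are C_0 ≅ Z^3, C_1 ≅ Z^3, C_2 ≅ Z^1.

Boundary ∂_1: C_1 → C_0 sends each edge [p,q] (with p < q) to q − p.
The resulting 3×3 matrix has rank 2, and its Smith normal form has invariant factors (1,1).

Boundary ∂_2: C_2 → C_1 acts by ∂[p,q,r] = [q,r] − [p,r] + [p,q]. For instance
  ∂ABD = BD − AD + AB.
As a 3×1 matrix over Z this has rank 1, with invariant factors (1).

Computing H_k = (kernel of ∂_k) / (image of ∂_{k+1}):

  H_0: rank C_0 − rank ∂_1 = 3 − 2 = 1, and the invariant factors of ∂_1 are all 1, so H_0 ≅ Z.
  H_1: rank ker ∂_1 − rank ∂_2 = (3 − 2) − 1 = 0, and the invariant factors of ∂_2 are all 1, so H_1 ≅ 0.
  H_2: rank ker ∂_2 − rank ∂_3 = (1 − 1) − 0 = 0, and there is no ∂_3, so H_2 ≅ 0.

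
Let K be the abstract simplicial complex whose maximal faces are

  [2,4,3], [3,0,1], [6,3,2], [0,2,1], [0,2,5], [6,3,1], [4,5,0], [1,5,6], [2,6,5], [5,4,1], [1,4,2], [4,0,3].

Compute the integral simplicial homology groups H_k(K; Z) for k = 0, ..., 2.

Fix the vertex order 0 < 1 < 2 < 3 < 4 < 5 < 6 and write every simplex with vertices in increasing order. Then dim K = 2 and the simplices of K are:

  0-simplices (7): [0], [1], [2], [3], [4], [5], [6]
  1-simplices (18): [0,1], [0,2], [0,3], [0,4], [0,5], [1,2], [1,3], [1,4], [1,5], [1,6], [2,3], [2,4], [2,5], [2,6], [3,4], [3,6], [4,5], [5,6]
  2-simplices (12): [0,1,2], [0,1,3], [0,2,5], [0,3,4], [0,4,5], [1,2,4], [1,3,6], [1,4,5], [1,5,6], [2,3,4], [2,3,6], [2,5,6]

giving chain groups C_0 ≅ Z^7, C_1 ≅ Z^18, C_2 ≅ Z^12.

Boundary ∂_1: C_1 → C_0 is given by ∂[p,q] = [q] − [p].
This gives a 7×18 integer matrix of rank 6; reducing to Smith normal form yields diagonal entries (1,1,1,1,1,1).

The boundary map ∂_2: C_2 → C_1 maps a triangle to the signed sum of its edges. For instance
  ∂[1,3,6] = [3,6] − [1,6] + [1,3],
  ∂[0,3,4] = [3,4] − [0,4] + [0,3].
This gives a 18×12 integer matrix of rank 12; reducing to Smith normal form yields diagonal entries (1,1,1,1,1,1,1,1,1,1,1,2).

From H_k ≅ ker(∂_k) / im(∂_{k+1}) we obtain:

  H_0: rank C_0 − rank ∂_1 = 7 − 6 = 1, and the invariant factors of ∂_1 are all 1, so H_0 ≅ Z.
  H_1: rank ker ∂_1 − rank ∂_2 = (18 − 6) − 12 = 0, and ∂_2 has invariant factor 2 > 1, so H_1 ≅ Z/2.
  H_2: rank ker ∂_2 − rank ∂_3 = (12 − 12) − 0 = 0, and there is no ∂_3, so H_2 ≅ 0.

As a check, the Euler characteristic is 7 − 18 + 12 = 1, which agrees with 1 − 0 + 0 = 1.
(K is a triangulation of the real projective plane RP^2.)

H_0 = Z,  H_1 = Z/2,  H_2 = 0.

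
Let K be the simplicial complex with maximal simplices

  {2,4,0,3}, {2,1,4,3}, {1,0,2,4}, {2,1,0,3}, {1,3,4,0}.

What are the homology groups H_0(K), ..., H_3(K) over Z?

Order the vertices as 0 < 1 < 2 < 3 < 4. Listing each simplex with vertices in this order, K has dimension 3 with simplices:

  0-simplices (5): [0], [1], [2], [3], [4]
  1-simplices (10): [0,1], [0,2], [0,3], [0,4], [1,2], [1,3], [1,4], [2,3], [2,4], [3,4]
  2-simplices (10): [0,1,2], [0,1,3], [0,1,4], [0,2,3], [0,2,4], [0,3,4], [1,2,3], [1,2,4], [1,3,4], [2,3,4]
  3-simplices (5): [0,1,2,3], [0,1,2,4], [0,1,3,4], [0,2,3,4], [1,2,3,4]

giving chain groups C_0 ≅ Z^5, C_1 ≅ Z^10, C_2 ≅ Z^10, C_3 ≅ Z^5.

Boundary ∂_1: C_1 → C_0 is given by ∂[p,q] = [q] − [p].
The resulting 5×10 matrix has rank 4, and its Smith normal form has invariant factors (1,1,1,1).

Boundary ∂_2: C_2 → C_1 maps a triangle to the signed sum of its edges. For instance
  ∂[1,2,3] = [2,3] − [1,3] + [1,2],
  ∂[1,3,4] = [3,4] − [1,4] + [1,3].
This gives a 10×10 integer matrix of rank 6; reducing to Smith normal form yields diagonal entries (1,1,1,1,1,1).

Boundary ∂_3: C_3 → C_2 sends each 3-simplex σ to the alternating sum Σ_i (−1)^i (σ with its i-th vertex removed). For instance
  ∂[0,1,2,3] = [1,2,3] − [0,2,3] + [0,1,3] − [0,1,2],
  ∂[0,1,3,4] = [1,3,4] − [0,3,4] + [0,1,4] − [0,1,3].
The 10×5 boundary matrix has rank 4 and Smith normal form diag(1,1,1,1).

Computing H_k = (kernel of ∂_k) / (image of ∂_{k+1}):

  H_0: rank C_0 − rank ∂_1 = 5 − 4 = 1, and the invariant factors of ∂_1 are all 1, so H_0 ≅ Z.
  H_1: rank ker ∂_1 − rank ∂_2 = (10 − 4) − 6 = 0, and the invariant factors of ∂_2 are all 1, so H_1 ≅ 0.
  H_2: rank ker ∂_2 − rank ∂_3 = (10 − 6) − 4 = 0, and the invariant factors of ∂_3 are all 1, so H_2 ≅ 0.
  H_3: rank ker ∂_3 − rank ∂_4 = (5 − 4) − 0 = 1, and there is no ∂_4, so H_3 ≅ Z.

H_0 = Z,  H_1 = 0,  H_2 = 0,  H_3 = Z.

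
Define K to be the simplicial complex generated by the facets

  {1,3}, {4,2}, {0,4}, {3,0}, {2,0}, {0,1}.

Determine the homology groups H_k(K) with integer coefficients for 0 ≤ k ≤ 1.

H_0 = Z,  H_1 = Z^2.

Fix the vertex order 0 < 1 < 2 < 3 < 4 and write every simplex with vertices in increasing order. Then dim K = 1 and the simplices of K are:

  0-simplices (5): [0], [1], [2], [3], [4]
  1-simplices (6): [0,1], [0,2], [0,3], [0,4], [1,3], [2,4]

so the chain groups are C_0 ≅ Z^5, C_1 ≅ Z^6.

∂_1: C_1 → C_0 is given by ∂[p,q] = [q] − [p]. For instance
  ∂[2,4] = [4] − [2].
The 5×6 boundary matrix has rank 4 and Smith normal form diag(1,1,1,1).

From H_k ≅ ker(∂_k) / im(∂_{k+1}) we obtain:

  H_0: rank C_0 − rank ∂_1 = 5 − 4 = 1, and the invariant factors of ∂_1 are all 1, so H_0 = Z.
  H_1: rank ker ∂_1 − rank ∂_2 = (6 − 4) − 0 = 2, and there is no ∂_2, so H_1 = Z^2.

As a check, the Euler characteristic is 5 − 6 = -1, which agrees with 1 − 2 = -1.
(K is a triangulation of a wedge of 2 circles.)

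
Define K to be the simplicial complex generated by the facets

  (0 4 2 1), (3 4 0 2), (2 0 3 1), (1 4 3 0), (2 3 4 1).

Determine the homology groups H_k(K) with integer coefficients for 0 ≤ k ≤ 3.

H_0 ≅ Z,  H_1 = 0,  H_2 = 0,  H_3 ≅ Z.

We work with the vertex ordering 0 < 1 < 2 < 3 < 4. The simplices of K, each written with vertices in increasing order, are:

  0-simplices (5): [0], [1], [2], [3], [4]
  1-simplices (10): [0,1], [0,2], [0,3], [0,4], [1,2], [1,3], [1,4], [2,3], [2,4], [3,4]
  2-simplices (10): [0,1,2], [0,1,3], [0,1,4], [0,2,3], [0,2,4], [0,3,4], [1,2,3], [1,2,4], [1,3,4], [2,3,4]
  3-simplices (5): [0,1,2,3], [0,1,2,4], [0,1,3,4], [0,2,3,4], [1,2,3,4]

Hence C_0 ≅ Z^5, C_1 ≅ Z^10, C_2 ≅ Z^10, C_3 ≅ Z^5.

The boundary map ∂_1: C_1 → C_0 is given by ∂[p,q] = [q] − [p]. For instance
  ∂[2,4] = [4] − [2].
This gives a 5×10 integer matrix of rank 4; reducing to Smith normal form yields diagonal entries (1,1,1,1).

Boundary ∂_2: C_2 → C_1 maps a triangle to the signed sum of its edges. For instance
  ∂[0,1,4] = [1,4] − [0,4] + [0,1],
  ∂[2,3,4] = [3,4] − [2,4] + [2,3].
This gives a 10×10 integer matrix of rank 6; reducing to Smith normal form yields diagonal entries (1,1,1,1,1,1).

∂_3: C_3 → C_2 sends each 3-simplex σ to the alternating sum Σ_i (−1)^i (σ with its i-th vertex removed). For instance
  ∂[0,1,2,3] = [1,2,3] − [0,2,3] + [0,1,3] − [0,1,2],
  ∂[1,2,3,4] = [2,3,4] − [1,3,4] + [1,2,4] − [1,2,3].
The resulting 10×5 matrix has rank 4, and its Smith normal form has invariant factors (1,1,1,1).

Now H_k = ker ∂_k / im ∂_{k+1}, so:

  H_0: rank C_0 − rank ∂_1 = 5 − 4 = 1, and the invariant factors of ∂_1 are all 1, so H_0 = Z.
  H_1: rank ker ∂_1 − rank ∂_2 = (10 − 4) − 6 = 0, and the invariant factors of ∂_2 are all 1, so H_1 = 0.
  H_2: rank ker ∂_2 − rank ∂_3 = (10 − 6) − 4 = 0, and the invariant factors of ∂_3 are all 1, so H_2 = 0.
  H_3: rank ker ∂_3 − rank ∂_4 = (5 − 4) − 0 = 1, and there is no ∂_4, so H_3 = Z.

(K is a triangulation of the 3-sphere S^3.)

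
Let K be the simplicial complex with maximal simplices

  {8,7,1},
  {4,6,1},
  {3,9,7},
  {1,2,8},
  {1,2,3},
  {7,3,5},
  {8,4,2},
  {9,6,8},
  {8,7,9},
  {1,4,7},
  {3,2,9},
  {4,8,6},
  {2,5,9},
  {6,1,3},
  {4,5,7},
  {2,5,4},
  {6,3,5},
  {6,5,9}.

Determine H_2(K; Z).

Take the total order 1 < 2 < 3 < 4 < 5 < 6 < 7 < 8 < 9 on the vertex set. Then K (dimension 2) consists of the simplices:

  0-simplices (9): [1], [2], [3], [4], [5], [6], [7], [8], [9]
  1-simplices (27): (27 of them)
  2-simplices (18): [1,2,3], [1,2,8], [1,3,6], [1,4,6], [1,4,7], [1,7,8], [2,3,9], [2,4,5], [2,4,8], [2,5,9], [3,5,6], [3,5,7], [3,7,9], [4,5,7], [4,6,8], [5,6,9], [6,8,9], [7,8,9]

so the chain groups are C_0 ≅ Z^9, C_1 ≅ Z^27, C_2 ≅ Z^18.

∂_1: C_1 → C_0 sends each edge [p,q] (with p < q) to q − p.
The 9×27 boundary matrix has rank 8 and Smith normal form diag(1,1,1,1,1,1,1,1).

The boundary map ∂_2: C_2 → C_1 acts by ∂[p,q,r] = [q,r] − [p,r] + [p,q]. For instance
  ∂[1,2,8] = [2,8] − [1,8] + [1,2],
  ∂[4,5,7] = [5,7] − [4,7] + [4,5].
The resulting 27×18 matrix has rank 18, and its Smith normal form has invariant factors (1,1,1,1,1,1,1,1,1,1,1,1,1,1,1,1,1,2).

Now H_k = ker ∂_k / im ∂_{k+1}, so:

  H_2: rank ker ∂_2 − rank ∂_3 = (18 − 18) − 0 = 0, and there is no ∂_3, so H_2 = 0.

H_2 ≅ 0.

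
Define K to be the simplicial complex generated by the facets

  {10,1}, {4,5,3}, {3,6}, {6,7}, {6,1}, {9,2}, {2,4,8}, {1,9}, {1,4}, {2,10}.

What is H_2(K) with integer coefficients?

Take the total order 1 < 2 < 3 < 4 < 5 < 6 < 7 < 8 < 9 < 10 on the vertex set. Then K (dimension 2) consists of the simplices:

  0-simplices (10): [1], [2], [3], [4], [5], [6], [7], [8], [9], [10]
  1-simplices (14): [1,4], [1,6], [1,9], [1,10], [2,4], [2,8], [2,9], [2,10], [3,4], [3,5], [3,6], [4,5], [4,8], [6,7]
  2-simplices (2): [2,4,8], [3,4,5]

Hence C_0 ≅ Z^10, C_1 ≅ Z^14, C_2 ≅ Z^2.

∂_1: C_1 → C_0 is given by ∂[p,q] = [q] − [p]. For instance
  ∂[6,7] = [7] − [6].
The resulting 10×14 matrix has rank 9, and its Smith normal form has invariant factors (1,1,1,1,1,1,1,1,1).

Boundary ∂_2: C_2 → C_1 sends each 2-simplex [p,q,r] to [q,r] − [p,r] + [p,q]. For instance
  ∂[3,4,5] = [4,5] − [3,5] + [3,4],
  ∂[2,4,8] = [4,8] − [2,8] + [2,4].
The resulting 14×2 matrix has rank 2, and its Smith normal form has invariant factors (1,1).

Reading off H_k = ker ∂_k / im ∂_{k+1}:

  H_2: rank ker ∂_2 − rank ∂_3 = (2 − 2) − 0 = 0, and there is no ∂_3, so H_2 = 0.

H_2 = 0.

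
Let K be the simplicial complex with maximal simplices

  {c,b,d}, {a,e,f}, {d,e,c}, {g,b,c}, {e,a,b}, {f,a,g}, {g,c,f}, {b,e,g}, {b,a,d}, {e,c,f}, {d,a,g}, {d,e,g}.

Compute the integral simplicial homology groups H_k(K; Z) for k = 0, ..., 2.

H_0 ≅ Z,  H_1 ≅ Z/2Z,  H_2 = 0.

Order the vertices as a < b < c < d < e < f < g. Listing each simplex with vertices in this order, K has dimension 2 with simplices:

  0-simplices (7): a, b, c, d, e, f, g
  1-simplices (18): ab, ad, ae, af, ag, bc, bd, be, bg, cd, ce, cf, cg, de, dg, ef, eg, fg
  2-simplices (12): abd, abe, adg, aef, afg, bcd, bcg, beg, cde, cef, cfg, deg

giving chain groups C_0 ≅ Z^7, C_1 ≅ Z^18, C_2 ≅ Z^12.

The boundary map ∂_1: C_1 → C_0 maps an edge to its endpoints' difference, ∂[p,q] = q − p. For instance
  ∂bc = c − b.
The 7×18 boundary matrix has rank 6 and Smith normal form diag(1,1,1,1,1,1).

Boundary ∂_2: C_2 → C_1 acts by ∂[p,q,r] = [q,r] − [p,r] + [p,q]. For instance
  ∂abe = be − ae + ab,
  ∂cfg = fg − cg + cf.
As a 18×12 matrix over Z this has rank 12, with invariant factors (1,1,1,1,1,1,1,1,1,1,1,2).

From H_k ≅ ker(∂_k) / im(∂_{k+1}) we obtain:

  H_0: rank C_0 − rank ∂_1 = 7 − 6 = 1, and the invariant factors of ∂_1 are all 1, so H_0 ≅ Z.
  H_1: rank ker ∂_1 − rank ∂_2 = (18 − 6) − 12 = 0, and ∂_2 has invariant factor 2 > 1, so H_1 ≅ Z/2Z.
  H_2: rank ker ∂_2 − rank ∂_3 = (12 − 12) − 0 = 0, and there is no ∂_3, so H_2 ≅ 0.

As a check, the Euler characteristic is 7 − 18 + 12 = 1, which agrees with 1 − 0 + 0 = 1.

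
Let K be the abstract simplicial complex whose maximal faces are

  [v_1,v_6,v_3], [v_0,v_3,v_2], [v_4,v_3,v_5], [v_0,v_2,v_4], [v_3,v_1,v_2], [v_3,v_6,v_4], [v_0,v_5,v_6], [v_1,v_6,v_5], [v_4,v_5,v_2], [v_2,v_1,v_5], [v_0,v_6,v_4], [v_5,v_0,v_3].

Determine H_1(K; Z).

H_1 ≅ Z_2.

Fix the vertex order v_0 < v_1 < v_2 < v_3 < v_4 < v_5 < v_6 and write every simplex with vertices in increasing order. Then dim K = 2 and the simplices of K are:

  0-simplices (7): [v_0], [v_1], [v_2], [v_3], [v_4], [v_5], [v_6]
  1-simplices (18): (18 of them)
  2-simplices (12): (12 of them)

so the chain groups are C_0 ≅ Z^7, C_1 ≅ Z^18, C_2 ≅ Z^12.

∂_1: C_1 → C_0 is given by ∂[p,q] = [q] − [p].
This gives a 7×18 integer matrix of rank 6; reducing to Smith normal form yields diagonal entries (1,1,1,1,1,1).

∂_2: C_2 → C_1 sends each 2-simplex [p,q,r] to [q,r] − [p,r] + [p,q]. For instance
  ∂[v_3,v_4,v_6] = [v_4,v_6] − [v_3,v_6] + [v_3,v_4],
  ∂[v_0,v_2,v_3] = [v_2,v_3] − [v_0,v_3] + [v_0,v_2].
As a 18×12 matrix over Z this has rank 12, with invariant factors (1,1,1,1,1,1,1,1,1,1,1,2).

Computing H_k = (kernel of ∂_k) / (image of ∂_{k+1}):

  H_1: rank ker ∂_1 − rank ∂_2 = (18 − 6) − 12 = 0, and ∂_2 has invariant factor 2 > 1, so H_1 ≅ Z_2.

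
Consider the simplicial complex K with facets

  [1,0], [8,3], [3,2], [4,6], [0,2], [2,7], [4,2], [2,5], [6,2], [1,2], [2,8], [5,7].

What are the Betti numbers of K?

Order the vertices as 0 < 1 < 2 < 3 < 4 < 5 < 6 < 7 < 8. Listing each simplex with vertices in this order, K has dimension 1 with simplices:

  0-simplices (9): [0], [1], [2], [3], [4], [5], [6], [7], [8]
  1-simplices (12): [0,1], [0,2], [1,2], [2,3], [2,4], [2,5], [2,6], [2,7], [2,8], [3,8], [4,6], [5,7]

Hence C_0 ≅ Z^9, C_1 ≅ Z^12.

∂_1: C_1 → C_0 is given by ∂[p,q] = [q] − [p]. For instance
  ∂[2,3] = [3] − [2].
As a 9×12 matrix over Z this has rank 8, with invariant factors (1,1,1,1,1,1,1,1).

From H_k ≅ ker(∂_k) / im(∂_{k+1}) we obtain:

  H_0: rank C_0 − rank ∂_1 = 9 − 8 = 1, and the invariant factors of ∂_1 are all 1, so H_0 ≅ Z.
  H_1: rank ker ∂_1 − rank ∂_2 = (12 − 8) − 0 = 4, and there is no ∂_2, so H_1 ≅ Z^4.

As a check, the Euler characteristic is 9 − 12 = -3, which agrees with 1 − 4 = -3.

Hence the Betti numbers are b_0 = 1, b_1 = 4.

b_0 = 1, b_1 = 4.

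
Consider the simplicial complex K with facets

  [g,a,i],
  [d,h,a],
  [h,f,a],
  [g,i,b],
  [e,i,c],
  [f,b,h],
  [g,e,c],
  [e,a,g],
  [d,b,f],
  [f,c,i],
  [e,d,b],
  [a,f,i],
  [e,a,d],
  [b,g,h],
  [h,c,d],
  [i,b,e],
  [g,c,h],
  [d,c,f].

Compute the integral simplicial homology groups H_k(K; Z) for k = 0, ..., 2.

H_0 ≅ Z,  H_1 ≅ Z × Z/2,  H_2 = 0.

K has 9 vertices, 27 edges, 18 triangles.
rank ∂_0 = 0, rank ∂_1 = 8 ⇒ b_0 = 9 − 0 − 8 = 1; all invariant factors of ∂_1 are 1 so no torsion. So H_0 ≅ Z.
rank ∂_1 = 8, rank ∂_2 = 18 ⇒ b_1 = 27 − 8 − 18 = 1; ∂_2 has invariant factor(s) [2] giving torsion. So H_1 ≅ Z × Z/2.
rank ∂_2 = 18, rank ∂_3 = 0 ⇒ b_2 = 18 − 18 − 0 = 0. So H_2 ≅ 0.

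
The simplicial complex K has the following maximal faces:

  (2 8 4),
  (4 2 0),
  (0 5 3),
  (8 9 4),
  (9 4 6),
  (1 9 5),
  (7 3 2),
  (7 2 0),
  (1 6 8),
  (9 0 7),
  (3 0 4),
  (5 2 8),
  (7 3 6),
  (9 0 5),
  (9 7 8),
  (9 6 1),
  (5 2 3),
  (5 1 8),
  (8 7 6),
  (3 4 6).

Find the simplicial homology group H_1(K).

H_1 = Z ⊕ Z/2.

Take the total order 0 < 1 < 2 < 3 < 4 < 5 < 6 < 7 < 8 < 9 on the vertex set. Then K (dimension 2) consists of the simplices:

  0-simplices (10): [0], [1], [2], [3], [4], [5], [6], [7], [8], [9]
  1-simplices (30): (30 of them)
  2-simplices (20): (20 of them)

so the chain groups are C_0 ≅ Z^10, C_1 ≅ Z^30, C_2 ≅ Z^20.

The boundary map ∂_1: C_1 → C_0 maps an edge to its endpoints' difference, ∂[p,q] = q − p. For instance
  ∂[2,3] = [3] − [2].
As a 10×30 matrix over Z this has rank 9, with invariant factors (1,1,1,1,1,1,1,1,1).

∂_2: C_2 → C_1 maps a triangle to the signed sum of its edges. For instance
  ∂[4,8,9] = [8,9] − [4,9] + [4,8],
  ∂[2,4,8] = [4,8] − [2,8] + [2,4].
As a 30×20 matrix over Z this has rank 20, with invariant factors (1,1,1,1,1,1,1,1,1,1,1,1,1,1,1,1,1,1,1,2).

Reading off H_k = ker ∂_k / im ∂_{k+1}:

  H_1: rank ker ∂_1 − rank ∂_2 = (30 − 9) − 20 = 1, and ∂_2 has invariant factor 2 > 1, so H_1 = Z ⊕ Z/2.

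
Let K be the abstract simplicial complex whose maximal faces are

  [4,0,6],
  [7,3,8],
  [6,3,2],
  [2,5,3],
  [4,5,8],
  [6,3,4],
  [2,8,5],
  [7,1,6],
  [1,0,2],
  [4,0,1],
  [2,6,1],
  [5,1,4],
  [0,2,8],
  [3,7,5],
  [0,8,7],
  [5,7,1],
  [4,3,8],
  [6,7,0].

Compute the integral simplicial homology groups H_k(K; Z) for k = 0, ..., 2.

Take the total order 0 < 1 < 2 < 3 < 4 < 5 < 6 < 7 < 8 on the vertex set. Then K (dimension 2) consists of the simplices:

  0-simplices (9): [0], [1], [2], [3], [4], [5], [6], [7], [8]
  1-simplices (27): (27 of them)
  2-simplices (18): [0,1,2], [0,1,4], [0,2,8], [0,4,6], [0,6,7], [0,7,8], [1,2,6], [1,4,5], [1,5,7], [1,6,7], [2,3,5], [2,3,6], [2,5,8], [3,4,6], [3,4,8], [3,5,7], [3,7,8], [4,5,8]

giving chain groups C_0 ≅ Z^9, C_1 ≅ Z^27, C_2 ≅ Z^18.

Boundary ∂_1: C_1 → C_0 sends each edge [p,q] (with p < q) to q − p.
As a 9×27 matrix over Z this has rank 8, with invariant factors (1,1,1,1,1,1,1,1).

∂_2: C_2 → C_1 maps a triangle to the signed sum of its edges. For instance
  ∂[0,1,4] = [1,4] − [0,4] + [0,1],
  ∂[0,1,2] = [1,2] − [0,2] + [0,1].
As a 27×18 matrix over Z this has rank 18, with invariant factors (1,1,1,1,1,1,1,1,1,1,1,1,1,1,1,1,1,2).

Computing H_k = (kernel of ∂_k) / (image of ∂_{k+1}):

  H_0: rank C_0 − rank ∂_1 = 9 − 8 = 1, and the invariant factors of ∂_1 are all 1, so H_0 ≅ Z.
  H_1: rank ker ∂_1 − rank ∂_2 = (27 − 8) − 18 = 1, and ∂_2 has invariant factor 2 > 1, so H_1 ≅ Z ⊕ Z_2.
  H_2: rank ker ∂_2 − rank ∂_3 = (18 − 18) − 0 = 0, and there is no ∂_3, so H_2 ≅ 0.

H_0 ≅ Z,  H_1 ≅ Z ⊕ Z_2,  H_2 = 0.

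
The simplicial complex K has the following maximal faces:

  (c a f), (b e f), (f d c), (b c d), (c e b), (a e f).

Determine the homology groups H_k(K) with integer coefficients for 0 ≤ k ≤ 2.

We work with the vertex ordering a < b < c < d < e < f. The simplices of K, each written with vertices in increasing order, are:

  0-simplices (6): a, b, c, d, e, f
  1-simplices (12): ac, ae, af, bc, bd, be, bf, cd, ce, cf, df, ef
  2-simplices (6): acf, aef, bcd, bce, bef, cdf

Hence C_0 ≅ Z^6, C_1 ≅ Z^12, C_2 ≅ Z^6.

Boundary ∂_1: C_1 → C_0 sends each edge [p,q] (with p < q) to q − p. For instance
  ∂ce = e − c.
As a 6×12 matrix over Z this has rank 5, with invariant factors (1,1,1,1,1).

∂_2: C_2 → C_1 maps a triangle to the signed sum of its edges. For instance
  ∂aef = ef − af + ae,
  ∂bcd = cd − bd + bc.
As a 12×6 matrix over Z this has rank 6, with invariant factors (1,1,1,1,1,1).

Now H_k = ker ∂_k / im ∂_{k+1}, so:

  H_0: rank C_0 − rank ∂_1 = 6 − 5 = 1, and the invariant factors of ∂_1 are all 1, so H_0 = Z.
  H_1: rank ker ∂_1 − rank ∂_2 = (12 − 5) − 6 = 1, and the invariant factors of ∂_2 are all 1, so H_1 = Z.
  H_2: rank ker ∂_2 − rank ∂_3 = (6 − 6) − 0 = 0, and there is no ∂_3, so H_2 = 0.

As a check, the Euler characteristic is 6 − 12 + 6 = 0, which agrees with 1 − 1 + 0 = 0.
(K is a triangulation of the cylinder S^1 x I.)

H_0 ≅ Z,  H_1 ≅ Z,  H_2 = 0.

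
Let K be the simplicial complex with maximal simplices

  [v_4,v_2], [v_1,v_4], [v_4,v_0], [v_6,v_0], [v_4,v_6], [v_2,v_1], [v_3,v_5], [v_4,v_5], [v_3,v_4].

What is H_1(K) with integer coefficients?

Order the vertices as v_0 < v_1 < v_2 < v_3 < v_4 < v_5 < v_6. Listing each simplex with vertices in this order, K has dimension 1 with simplices:

  0-simplices (7): [v_0], [v_1], [v_2], [v_3], [v_4], [v_5], [v_6]
  1-simplices (9): [v_0,v_4], [v_0,v_6], [v_1,v_2], [v_1,v_4], [v_2,v_4], [v_3,v_4], [v_3,v_5], [v_4,v_5], [v_4,v_6]

so the chain groups are C_0 ≅ Z^7, C_1 ≅ Z^9.

∂_1: C_1 → C_0 maps an edge to its endpoints' difference, ∂[p,q] = q − p. For instance
  ∂[v_0,v_6] = [v_6] − [v_0].
The 7×9 boundary matrix has rank 6 and Smith normal form diag(1,1,1,1,1,1).

Reading off H_k = ker ∂_k / im ∂_{k+1}:

  H_1: rank ker ∂_1 − rank ∂_2 = (9 − 6) − 0 = 3, and there is no ∂_2, so H_1 ≅ Z^3.

H_1 = Z^3.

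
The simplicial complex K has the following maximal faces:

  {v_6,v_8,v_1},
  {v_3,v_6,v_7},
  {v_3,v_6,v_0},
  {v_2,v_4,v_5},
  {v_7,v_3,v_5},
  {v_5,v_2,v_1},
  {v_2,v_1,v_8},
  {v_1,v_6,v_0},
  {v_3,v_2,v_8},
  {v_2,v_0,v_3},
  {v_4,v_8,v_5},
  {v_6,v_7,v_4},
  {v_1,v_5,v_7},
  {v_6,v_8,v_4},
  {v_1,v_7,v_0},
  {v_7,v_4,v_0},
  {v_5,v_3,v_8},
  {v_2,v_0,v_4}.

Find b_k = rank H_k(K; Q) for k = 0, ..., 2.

b_0 = 1, b_1 = 1, b_2 = 0.

We work with the vertex ordering v_0 < v_1 < v_2 < v_3 < v_4 < v_5 < v_6 < v_7 < v_8. The simplices of K, each written with vertices in increasing order, are:

  0-simplices (9): [v_0], [v_1], [v_2], [v_3], [v_4], [v_5], [v_6], [v_7], [v_8]
  1-simplices (27): (27 of them)
  2-simplices (18): (18 of them)

so the chain groups are C_0 ≅ Z^9, C_1 ≅ Z^27, C_2 ≅ Z^18.

Boundary ∂_1: C_1 → C_0 maps an edge to its endpoints' difference, ∂[p,q] = q − p. For instance
  ∂[v_2,v_3] = [v_3] − [v_2].
The resulting 9×27 matrix has rank 8, and its Smith normal form has invariant factors (1,1,1,1,1,1,1,1).

The boundary map ∂_2: C_2 → C_1 acts by ∂[p,q,r] = [q,r] − [p,r] + [p,q]. For instance
  ∂[v_3,v_6,v_7] = [v_6,v_7] − [v_3,v_7] + [v_3,v_6],
  ∂[v_0,v_1,v_7] = [v_1,v_7] − [v_0,v_7] + [v_0,v_1].
The 27×18 boundary matrix has rank 18 and Smith normal form diag(1,1,1,1,1,1,1,1,1,1,1,1,1,1,1,1,1,2).

From H_k ≅ ker(∂_k) / im(∂_{k+1}) we obtain:

  H_0: rank C_0 − rank ∂_1 = 9 − 8 = 1, and the invariant factors of ∂_1 are all 1, so H_0 ≅ Z.
  H_1: rank ker ∂_1 − rank ∂_2 = (27 − 8) − 18 = 1, and ∂_2 has invariant factor 2 > 1, so H_1 ≅ Z ⊕ Z/2.
  H_2: rank ker ∂_2 − rank ∂_3 = (18 − 18) − 0 = 0, and there is no ∂_3, so H_2 ≅ 0.

(K is a triangulation of the Klein bottle.)

Hence the Betti numbers are b_0 = 1, b_1 = 1, b_2 = 0.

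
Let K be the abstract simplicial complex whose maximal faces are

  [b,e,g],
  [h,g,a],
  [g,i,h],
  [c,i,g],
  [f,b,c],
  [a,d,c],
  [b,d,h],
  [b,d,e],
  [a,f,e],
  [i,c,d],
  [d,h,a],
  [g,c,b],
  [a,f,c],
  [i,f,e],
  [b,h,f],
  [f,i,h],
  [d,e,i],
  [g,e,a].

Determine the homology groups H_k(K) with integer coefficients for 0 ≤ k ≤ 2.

H_0 ≅ Z,  H_1 ≅ Z^2,  H_2 ≅ Z.

We work with the vertex ordering a < b < c < d < e < f < g < h < i. The simplices of K, each written with vertices in increasing order, are:

  0-simplices (9): a, b, c, d, e, f, g, h, i
  1-simplices (27): ac, ad, ae, af, ag, ah, bc, bd, be, bf, bg, bh, cd, cf, cg, ci, de, dh, di, ef, eg, ei, fh, fi, gh, gi, hi
  2-simplices (18): acd, acf, adh, aef, aeg, agh, bcf, bcg, bde, bdh, beg, bfh, cdi, cgi, dei, efi, fhi, ghi

Hence C_0 ≅ Z^9, C_1 ≅ Z^27, C_2 ≅ Z^18.

∂_1: C_1 → C_0 maps an edge to its endpoints' difference, ∂[p,q] = q − p. For instance
  ∂gi = i − g.
As a 9×27 matrix over Z this has rank 8, with invariant factors (1,1,1,1,1,1,1,1).

∂_2: C_2 → C_1 acts by ∂[p,q,r] = [q,r] − [p,r] + [p,q]. For instance
  ∂aeg = eg − ag + ae,
  ∂fhi = hi − fi + fh.
The 27×18 boundary matrix has rank 17 and Smith normal form diag(1,1,1,1,1,1,1,1,1,1,1,1,1,1,1,1,1).

Computing H_k = (kernel of ∂_k) / (image of ∂_{k+1}):

  H_0: rank C_0 − rank ∂_1 = 9 − 8 = 1, and the invariant factors of ∂_1 are all 1, so H_0 ≅ Z.
  H_1: rank ker ∂_1 − rank ∂_2 = (27 − 8) − 17 = 2, and the invariant factors of ∂_2 are all 1, so H_1 ≅ Z^2.
  H_2: rank ker ∂_2 − rank ∂_3 = (18 − 17) − 0 = 1, and there is no ∂_3, so H_2 ≅ Z.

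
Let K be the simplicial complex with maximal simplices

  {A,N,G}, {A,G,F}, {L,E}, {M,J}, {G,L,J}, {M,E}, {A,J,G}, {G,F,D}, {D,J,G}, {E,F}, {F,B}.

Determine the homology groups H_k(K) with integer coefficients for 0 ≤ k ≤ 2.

H_0 = Z,  H_1 = Z^2,  H_2 = 0.

Order the vertices as A < B < D < E < F < G < J < L < M < N. Listing each simplex with vertices in this order, K has dimension 2 with simplices:

  0-simplices (10): A, B, D, E, F, G, J, L, M, N
  1-simplices (17): AF, AG, AJ, AN, BF, DF, DG, DJ, EF, EL, EM, FG, GJ, GL, GN, JL, JM
  2-simplices (6): AFG, AGJ, AGN, DFG, DGJ, GJL

Hence C_0 ≅ Z^10, C_1 ≅ Z^17, C_2 ≅ Z^6.

The boundary map ∂_1: C_1 → C_0 sends each edge [p,q] (with p < q) to q − p. For instance
  ∂JM = M − J.
As a 10×17 matrix over Z this has rank 9, with invariant factors (1,1,1,1,1,1,1,1,1).

∂_2: C_2 → C_1 sends each 2-simplex [p,q,r] to [q,r] − [p,r] + [p,q]. For instance
  ∂DFG = FG − DG + DF,
  ∂GJL = JL − GL + GJ.
This gives a 17×6 integer matrix of rank 6; reducing to Smith normal form yields diagonal entries (1,1,1,1,1,1).

Now H_k = ker ∂_k / im ∂_{k+1}, so:

  H_0: rank C_0 − rank ∂_1 = 10 − 9 = 1, and the invariant factors of ∂_1 are all 1, so H_0 ≅ Z.
  H_1: rank ker ∂_1 − rank ∂_2 = (17 − 9) − 6 = 2, and the invariant factors of ∂_2 are all 1, so H_1 ≅ Z^2.
  H_2: rank ker ∂_2 − rank ∂_3 = (6 − 6) − 0 = 0, and there is no ∂_3, so H_2 ≅ 0.

As a check, the Euler characteristic is 10 − 17 + 6 = -1, which agrees with 1 − 2 + 0 = -1.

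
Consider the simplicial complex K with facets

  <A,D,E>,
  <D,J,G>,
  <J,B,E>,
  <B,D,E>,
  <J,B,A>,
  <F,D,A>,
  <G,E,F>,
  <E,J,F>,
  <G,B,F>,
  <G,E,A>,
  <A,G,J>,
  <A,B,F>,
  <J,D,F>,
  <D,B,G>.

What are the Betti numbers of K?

b_0 = 1, b_1 = 2, b_2 = 1.

Fix the vertex order A < B < D < E < F < G < J and write every simplex with vertices in increasing order. Then dim K = 2 and the simplices of K are:

  0-simplices (7): A, B, D, E, F, G, J
  1-simplices (21): AB, AD, AE, AF, AG, AJ, BD, BE, BF, BG, BJ, DE, DF, DG, DJ, EF, EG, EJ, FG, FJ, GJ
  2-simplices (14): ABF, ABJ, ADE, ADF, AEG, AGJ, BDE, BDG, BEJ, BFG, DFJ, DGJ, EFG, EFJ

so the chain groups are C_0 ≅ Z^7, C_1 ≅ Z^21, C_2 ≅ Z^14.

∂_1: C_1 → C_0 is given by ∂[p,q] = [q] − [p]. For instance
  ∂DG = G − D.
As a 7×21 matrix over Z this has rank 6, with invariant factors (1,1,1,1,1,1).

Boundary ∂_2: C_2 → C_1 maps a triangle to the signed sum of its edges. For instance
  ∂ADF = DF − AF + AD,
  ∂BDE = DE − BE + BD.
The resulting 21×14 matrix has rank 13, and its Smith normal form has invariant factors (1,1,1,1,1,1,1,1,1,1,1,1,1).

From H_k ≅ ker(∂_k) / im(∂_{k+1}) we obtain:

  H_0: rank C_0 − rank ∂_1 = 7 − 6 = 1, and the invariant factors of ∂_1 are all 1, so H_0 = Z.
  H_1: rank ker ∂_1 − rank ∂_2 = (21 − 6) − 13 = 2, and the invariant factors of ∂_2 are all 1, so H_1 = Z^2.
  H_2: rank ker ∂_2 − rank ∂_3 = (14 − 13) − 0 = 1, and there is no ∂_3, so H_2 = Z.

As a check, the Euler characteristic is 7 − 21 + 14 = 0, which agrees with 1 − 2 + 1 = 0.

Hence the Betti numbers are b_0 = 1, b_1 = 2, b_2 = 1.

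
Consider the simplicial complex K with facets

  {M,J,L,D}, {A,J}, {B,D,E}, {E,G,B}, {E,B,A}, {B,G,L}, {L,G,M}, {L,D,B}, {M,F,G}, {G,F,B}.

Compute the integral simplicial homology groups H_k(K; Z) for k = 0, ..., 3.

Fix the vertex order A < B < D < E < F < G < J < L < M and write every simplex with vertices in increasing order. Then dim K = 3 and the simplices of K are:

  0-simplices (9): A, B, D, E, F, G, J, L, M
  1-simplices (20): AB, AE, AJ, BD, BE, BF, BG, BL, DE, DJ, DL, DM, EG, FG, FM, GL, GM, JL, JM, LM
  2-simplices (12): ABE, BDE, BDL, BEG, BFG, BGL, DJL, DJM, DLM, FGM, GLM, JLM
  3-simplices (1): DJLM

Hence C_0 ≅ Z^9, C_1 ≅ Z^20, C_2 ≅ Z^12, C_3 ≅ Z^1.

Boundary ∂_1: C_1 → C_0 is given by ∂[p,q] = [q] − [p]. For instance
  ∂FG = G − F.
As a 9×20 matrix over Z this has rank 8, with invariant factors (1,1,1,1,1,1,1,1).

The boundary map ∂_2: C_2 → C_1 acts by ∂[p,q,r] = [q,r] − [p,r] + [p,q]. For instance
  ∂DLM = LM − DM + DL,
  ∂BFG = FG − BG + BF.
As a 20×12 matrix over Z this has rank 11, with invariant factors (1,1,1,1,1,1,1,1,1,1,1).

∂_3: C_3 → C_2 sends each 3-simplex σ to the alternating sum Σ_i (−1)^i (σ with its i-th vertex removed). For instance
  ∂DJLM = JLM − DLM + DJM − DJL.
The resulting 12×1 matrix has rank 1, and its Smith normal form has invariant factors (1).

From H_k ≅ ker(∂_k) / im(∂_{k+1}) we obtain:

  H_0: rank C_0 − rank ∂_1 = 9 − 8 = 1, and the invariant factors of ∂_1 are all 1, so H_0 ≅ Z.
  H_1: rank ker ∂_1 − rank ∂_2 = (20 − 8) − 11 = 1, and the invariant factors of ∂_2 are all 1, so H_1 ≅ Z.
  H_2: rank ker ∂_2 − rank ∂_3 = (12 − 11) − 1 = 0, and the invariant factors of ∂_3 are all 1, so H_2 ≅ 0.
  H_3: rank ker ∂_3 − rank ∂_4 = (1 − 1) − 0 = 0, and there is no ∂_4, so H_3 ≅ 0.

H_0 = Z,  H_1 = Z,  H_2 = 0,  H_3 = 0.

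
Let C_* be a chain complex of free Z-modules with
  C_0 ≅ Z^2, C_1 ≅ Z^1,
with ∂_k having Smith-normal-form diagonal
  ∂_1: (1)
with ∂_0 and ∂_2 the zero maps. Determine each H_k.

H_0: b_0 = 2 − 0 − 1 = 1; torsion from ∂_1 factors > 1: none. So H_0 ≅ Z.
H_1: b_1 = 1 − 1 − 0 = 0; torsion from ∂_2 factors > 1: none. So H_1 ≅ 0.

H_0 ≅ Z,  H_1 = 0.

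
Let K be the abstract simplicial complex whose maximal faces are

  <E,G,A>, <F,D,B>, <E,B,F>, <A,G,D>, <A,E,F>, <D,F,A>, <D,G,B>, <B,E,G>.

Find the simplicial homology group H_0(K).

Order the vertices as A < B < D < E < F < G. Listing each simplex with vertices in this order, K has dimension 2 with simplices:

  0-simplices (6): A, B, D, E, F, G
  1-simplices (12): AD, AE, AF, AG, BD, BE, BF, BG, DF, DG, EF, EG
  2-simplices (8): ADF, ADG, AEF, AEG, BDF, BDG, BEF, BEG

Hence C_0 ≅ Z^6, C_1 ≅ Z^12, C_2 ≅ Z^8.

∂_1: C_1 → C_0 is given by ∂[p,q] = [q] − [p].
The 6×12 boundary matrix has rank 5 and Smith normal form diag(1,1,1,1,1).

∂_2: C_2 → C_1 acts by ∂[p,q,r] = [q,r] − [p,r] + [p,q]. For instance
  ∂BDG = DG − BG + BD,
  ∂ADF = DF − AF + AD.
This gives a 12×8 integer matrix of rank 7; reducing to Smith normal form yields diagonal entries (1,1,1,1,1,1,1).

Computing H_k = (kernel of ∂_k) / (image of ∂_{k+1}):

  H_0: rank C_0 − rank ∂_1 = 6 − 5 = 1, and the invariant factors of ∂_1 are all 1, so H_0 ≅ Z.

H_0 ≅ Z.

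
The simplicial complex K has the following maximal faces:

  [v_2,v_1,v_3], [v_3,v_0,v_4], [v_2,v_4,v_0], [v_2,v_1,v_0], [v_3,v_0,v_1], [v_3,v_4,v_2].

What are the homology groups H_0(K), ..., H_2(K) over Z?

Fix the vertex order v_0 < v_1 < v_2 < v_3 < v_4 and write every simplex with vertices in increasing order. Then dim K = 2 and the simplices of K are:

  0-simplices (5): [v_0], [v_1], [v_2], [v_3], [v_4]
  1-simplices (9): [v_0,v_1], [v_0,v_2], [v_0,v_3], [v_0,v_4], [v_1,v_2], [v_1,v_3], [v_2,v_3], [v_2,v_4], [v_3,v_4]
  2-simplices (6): [v_0,v_1,v_2], [v_0,v_1,v_3], [v_0,v_2,v_4], [v_0,v_3,v_4], [v_1,v_2,v_3], [v_2,v_3,v_4]

so the chain groups are C_0 ≅ Z^5, C_1 ≅ Z^9, C_2 ≅ Z^6.

The boundary map ∂_1: C_1 → C_0 maps an edge to its endpoints' difference, ∂[p,q] = q − p. For instance
  ∂[v_2,v_4] = [v_4] − [v_2].
This gives a 5×9 integer matrix of rank 4; reducing to Smith normal form yields diagonal entries (1,1,1,1).

∂_2: C_2 → C_1 maps a triangle to the signed sum of its edges. For instance
  ∂[v_0,v_2,v_4] = [v_2,v_4] − [v_0,v_4] + [v_0,v_2],
  ∂[v_2,v_3,v_4] = [v_3,v_4] − [v_2,v_4] + [v_2,v_3].
The resulting 9×6 matrix has rank 5, and its Smith normal form has invariant factors (1,1,1,1,1).

Computing H_k = (kernel of ∂_k) / (image of ∂_{k+1}):

  H_0: rank C_0 − rank ∂_1 = 5 − 4 = 1, and the invariant factors of ∂_1 are all 1, so H_0 ≅ Z.
  H_1: rank ker ∂_1 − rank ∂_2 = (9 − 4) − 5 = 0, and the invariant factors of ∂_2 are all 1, so H_1 ≅ 0.
  H_2: rank ker ∂_2 − rank ∂_3 = (6 − 5) − 0 = 1, and there is no ∂_3, so H_2 ≅ Z.

(K is a triangulation of the 2-sphere S^2.)

H_0 = Z,  H_1 = 0,  H_2 = Z.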